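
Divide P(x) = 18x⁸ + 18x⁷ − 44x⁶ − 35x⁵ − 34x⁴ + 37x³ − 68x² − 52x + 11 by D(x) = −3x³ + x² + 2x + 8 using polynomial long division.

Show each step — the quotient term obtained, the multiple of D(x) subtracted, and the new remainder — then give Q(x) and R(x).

Step 1: lead(18x⁸ + 18x⁷ − 44x⁶ − 35x⁵ − 34x⁴ + 37x³ − 68x² − 52x + 11) ÷ lead(D) = 18x⁸ ÷ −3x³ = −6x⁵. Subtract (−6x⁵)·D = 18x⁸ − 6x⁷ − 12x⁶ − 48x⁵. Remainder: 24x⁷ − 32x⁶ + 13x⁵ − 34x⁴ + 37x³ − 68x² − 52x + 11.
Step 2: lead(24x⁷ − 32x⁶ + 13x⁵ − 34x⁴ + 37x³ − 68x² − 52x + 11) ÷ lead(D) = 24x⁷ ÷ −3x³ = −8x⁴. Subtract (−8x⁴)·D = 24x⁷ − 8x⁶ − 16x⁵ − 64x⁴. Remainder: −24x⁶ + 29x⁵ + 30x⁴ + 37x³ − 68x² − 52x + 11.
Step 3: lead(−24x⁶ + 29x⁵ + 30x⁴ + 37x³ − 68x² − 52x + 11) ÷ lead(D) = −24x⁶ ÷ −3x³ = 8x³. Subtract (8x³)·D = −24x⁶ + 8x⁵ + 16x⁴ + 64x³. Remainder: 21x⁵ + 14x⁴ − 27x³ − 68x² − 52x + 11.
Step 4: lead(21x⁵ + 14x⁴ − 27x³ − 68x² − 52x + 11) ÷ lead(D) = 21x⁵ ÷ −3x³ = −7x². Subtract (−7x²)·D = 21x⁵ − 7x⁴ − 14x³ − 56x². Remainder: 21x⁴ − 13x³ − 12x² − 52x + 11.
Step 5: lead(21x⁴ − 13x³ − 12x² − 52x + 11) ÷ lead(D) = 21x⁴ ÷ −3x³ = −7x. Subtract (−7x)·D = 21x⁴ − 7x³ − 14x² − 56x. Remainder: −6x³ + 2x² + 4x + 11.
Step 6: lead(−6x³ + 2x² + 4x + 11) ÷ lead(D) = −6x³ ÷ −3x³ = 2. Subtract (2)·D = −6x³ + 2x² + 4x + 16. Remainder: −5.

Q(x) = −6x⁵ − 8x⁴ + 8x³ − 7x² − 7x + 2; R(x) = −5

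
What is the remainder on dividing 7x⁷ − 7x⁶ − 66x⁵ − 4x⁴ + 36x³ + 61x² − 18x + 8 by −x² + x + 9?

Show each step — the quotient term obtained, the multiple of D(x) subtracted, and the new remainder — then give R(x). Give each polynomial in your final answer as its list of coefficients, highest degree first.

R = [8]

Step 1: lead(7x⁷ − 7x⁶ − 66x⁵ − 4x⁴ + 36x³ + 61x² − 18x + 8) ÷ lead(D) = 7x⁷ ÷ −x² = −7x⁵. Subtract (−7x⁵)·D = 7x⁷ − 7x⁶ − 63x⁵. Remainder: −3x⁵ − 4x⁴ + 36x³ + 61x² − 18x + 8.
Step 2: lead(−3x⁵ − 4x⁴ + 36x³ + 61x² − 18x + 8) ÷ lead(D) = −3x⁵ ÷ −x² = 3x³. Subtract (3x³)·D = −3x⁵ + 3x⁴ + 27x³. Remainder: −7x⁴ + 9x³ + 61x² − 18x + 8.
Step 3: lead(−7x⁴ + 9x³ + 61x² − 18x + 8) ÷ lead(D) = −7x⁴ ÷ −x² = 7x². Subtract (7x²)·D = −7x⁴ + 7x³ + 63x². Remainder: 2x³ − 2x² − 18x + 8.
Step 4: lead(2x³ − 2x² − 18x + 8) ÷ lead(D) = 2x³ ÷ −x² = −2x. Subtract (−2x)·D = 2x³ − 2x² − 18x. Remainder: 8.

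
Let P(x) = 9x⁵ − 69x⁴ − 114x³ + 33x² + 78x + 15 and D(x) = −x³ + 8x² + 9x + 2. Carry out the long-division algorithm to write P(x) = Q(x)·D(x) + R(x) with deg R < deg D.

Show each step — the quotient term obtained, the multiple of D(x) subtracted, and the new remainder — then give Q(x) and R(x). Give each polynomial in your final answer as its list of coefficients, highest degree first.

Step 1: lead(9x⁵ − 69x⁴ − 114x³ + 33x² + 78x + 15) ÷ lead(D) = 9x⁵ ÷ −x³ = −9x². Subtract (−9x²)·D = 9x⁵ − 72x⁴ − 81x³ − 18x². Remainder: 3x⁴ − 33x³ + 51x² + 78x + 15.
Step 2: lead(3x⁴ − 33x³ + 51x² + 78x + 15) ÷ lead(D) = 3x⁴ ÷ −x³ = −3x. Subtract (−3x)·D = 3x⁴ − 24x³ − 27x² − 6x. Remainder: −9x³ + 78x² + 84x + 15.
Step 3: lead(−9x³ + 78x² + 84x + 15) ÷ lead(D) = −9x³ ÷ −x³ = 9. Subtract (9)·D = −9x³ + 72x² + 81x + 18. Remainder: 6x² + 3x − 3.

Q = [-9, -3, 9]; R = [6, 3, -3]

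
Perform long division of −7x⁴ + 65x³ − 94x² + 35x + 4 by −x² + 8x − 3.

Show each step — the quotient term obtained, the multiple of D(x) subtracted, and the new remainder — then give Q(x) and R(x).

Q(x) = 7x² − 9x + 1; R(x) = 7

Step 1: lead(−7x⁴ + 65x³ − 94x² + 35x + 4) ÷ lead(D) = −7x⁴ ÷ −x² = 7x². Subtract (7x²)·D = −7x⁴ + 56x³ − 21x². Remainder: 9x³ − 73x² + 35x + 4.
Step 2: lead(9x³ − 73x² + 35x + 4) ÷ lead(D) = 9x³ ÷ −x² = −9x. Subtract (−9x)·D = 9x³ − 72x² + 27x. Remainder: −x² + 8x + 4.
Step 3: lead(−x² + 8x + 4) ÷ lead(D) = −x² ÷ −x² = 1. Subtract (1)·D = −x² + 8x − 3. Remainder: 7.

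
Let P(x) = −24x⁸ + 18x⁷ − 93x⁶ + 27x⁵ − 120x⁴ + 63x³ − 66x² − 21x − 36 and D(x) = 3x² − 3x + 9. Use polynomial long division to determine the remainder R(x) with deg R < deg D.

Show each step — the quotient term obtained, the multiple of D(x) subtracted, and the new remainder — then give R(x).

R(x) = 9

Step 1: lead(−24x⁸ + 18x⁷ − 93x⁶ + 27x⁵ − 120x⁴ + 63x³ − 66x² − 21x − 36) ÷ lead(D) = −24x⁸ ÷ 3x² = −8x⁶. Subtract (−8x⁶)·D = −24x⁸ + 24x⁷ − 72x⁶. Remainder: −6x⁷ − 21x⁶ + 27x⁵ − 120x⁴ + 63x³ − 66x² − 21x − 36.
Step 2: lead(−6x⁷ − 21x⁶ + 27x⁵ − 120x⁴ + 63x³ − 66x² − 21x − 36) ÷ lead(D) = −6x⁷ ÷ 3x² = −2x⁵. Subtract (−2x⁵)·D = −6x⁷ + 6x⁶ − 18x⁵. Remainder: −27x⁶ + 45x⁵ − 120x⁴ + 63x³ − 66x² − 21x − 36.
Step 3: lead(−27x⁶ + 45x⁵ − 120x⁴ + 63x³ − 66x² − 21x − 36) ÷ lead(D) = −27x⁶ ÷ 3x² = −9x⁴. Subtract (−9x⁴)·D = −27x⁶ + 27x⁵ − 81x⁴. Remainder: 18x⁵ − 39x⁴ + 63x³ − 66x² − 21x − 36.
Step 4: lead(18x⁵ − 39x⁴ + 63x³ − 66x² − 21x − 36) ÷ lead(D) = 18x⁵ ÷ 3x² = 6x³. Subtract (6x³)·D = 18x⁵ − 18x⁴ + 54x³. Remainder: −21x⁴ + 9x³ − 66x² − 21x − 36.
Step 5: lead(−21x⁴ + 9x³ − 66x² − 21x − 36) ÷ lead(D) = −21x⁴ ÷ 3x² = −7x². Subtract (−7x²)·D = −21x⁴ + 21x³ − 63x². Remainder: −12x³ − 3x² − 21x − 36.
Step 6: lead(−12x³ − 3x² − 21x − 36) ÷ lead(D) = −12x³ ÷ 3x² = −4x. Subtract (−4x)·D = −12x³ + 12x² − 36x. Remainder: −15x² + 15x − 36.
Step 7: lead(−15x² + 15x − 36) ÷ lead(D) = −15x² ÷ 3x² = −5. Subtract (−5)·D = −15x² + 15x − 45. Remainder: 9.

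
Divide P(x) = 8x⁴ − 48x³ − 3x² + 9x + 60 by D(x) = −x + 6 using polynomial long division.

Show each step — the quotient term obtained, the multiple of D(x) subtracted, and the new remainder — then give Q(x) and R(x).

Q(x) = −8x³ + 3x + 9; R(x) = 6

Step 1: lead(8x⁴ − 48x³ − 3x² + 9x + 60) ÷ lead(D) = 8x⁴ ÷ −x = −8x³. Subtract (−8x³)·D = 8x⁴ − 48x³. Remainder: −3x² + 9x + 60.
Step 2: lead(−3x² + 9x + 60) ÷ lead(D) = −3x² ÷ −x = 3x. Subtract (3x)·D = −3x² + 18x. Remainder: −9x + 60.
Step 3: lead(−9x + 60) ÷ lead(D) = −9x ÷ −x = 9. Subtract (9)·D = −9x + 54. Remainder: 6.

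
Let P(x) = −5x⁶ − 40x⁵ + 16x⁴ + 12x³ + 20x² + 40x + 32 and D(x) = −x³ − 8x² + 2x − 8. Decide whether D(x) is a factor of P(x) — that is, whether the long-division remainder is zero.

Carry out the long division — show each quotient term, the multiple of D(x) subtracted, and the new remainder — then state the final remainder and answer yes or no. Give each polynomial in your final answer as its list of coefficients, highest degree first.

Step 1: lead(−5x⁶ − 40x⁵ + 16x⁴ + 12x³ + 20x² + 40x + 32) ÷ lead(D) = −5x⁶ ÷ −x³ = 5x³. Subtract (5x³)·D = −5x⁶ − 40x⁵ + 10x⁴ − 40x³. Remainder: 6x⁴ + 52x³ + 20x² + 40x + 32.
Step 2: lead(6x⁴ + 52x³ + 20x² + 40x + 32) ÷ lead(D) = 6x⁴ ÷ −x³ = −6x. Subtract (−6x)·D = 6x⁴ + 48x³ − 12x² + 48x. Remainder: 4x³ + 32x² − 8x + 32.
Step 3: lead(4x³ + 32x² − 8x + 32) ÷ lead(D) = 4x³ ÷ −x³ = −4. Subtract (−4)·D = 4x³ + 32x² − 8x + 32. Remainder: 0.

R = [0], so D(x) is a factor of P(x). yes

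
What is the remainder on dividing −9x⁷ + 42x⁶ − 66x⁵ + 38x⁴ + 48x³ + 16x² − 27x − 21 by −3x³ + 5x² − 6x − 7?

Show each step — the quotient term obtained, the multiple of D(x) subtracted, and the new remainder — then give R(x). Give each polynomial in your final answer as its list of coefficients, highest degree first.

Step 1: lead(−9x⁷ + 42x⁶ − 66x⁵ + 38x⁴ + 48x³ + 16x² − 27x − 21) ÷ lead(D) = −9x⁷ ÷ −3x³ = 3x⁴. Subtract (3x⁴)·D = −9x⁷ + 15x⁶ − 18x⁵ − 21x⁴. Remainder: 27x⁶ − 48x⁵ + 59x⁴ + 48x³ + 16x² − 27x − 21.
Step 2: lead(27x⁶ − 48x⁵ + 59x⁴ + 48x³ + 16x² − 27x − 21) ÷ lead(D) = 27x⁶ ÷ −3x³ = −9x³. Subtract (−9x³)·D = 27x⁶ − 45x⁵ + 54x⁴ + 63x³. Remainder: −3x⁵ + 5x⁴ − 15x³ + 16x² − 27x − 21.
Step 3: lead(−3x⁵ + 5x⁴ − 15x³ + 16x² − 27x − 21) ÷ lead(D) = −3x⁵ ÷ −3x³ = x². Subtract (x²)·D = −3x⁵ + 5x⁴ − 6x³ − 7x². Remainder: −9x³ + 23x² − 27x − 21.
Step 4: lead(−9x³ + 23x² − 27x − 21) ÷ lead(D) = −9x³ ÷ −3x³ = 3. Subtract (3)·D = −9x³ + 15x² − 18x − 21. Remainder: 8x² − 9x.

R = [8, -9, 0]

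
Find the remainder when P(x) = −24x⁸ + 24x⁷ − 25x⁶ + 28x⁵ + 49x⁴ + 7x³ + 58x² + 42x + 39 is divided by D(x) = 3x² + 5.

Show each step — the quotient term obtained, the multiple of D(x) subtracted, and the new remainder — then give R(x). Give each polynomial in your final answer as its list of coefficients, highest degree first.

Step 1: lead(−24x⁸ + 24x⁷ − 25x⁶ + 28x⁵ + 49x⁴ + 7x³ + 58x² + 42x + 39) ÷ lead(D) = −24x⁸ ÷ 3x² = −8x⁶. Subtract (−8x⁶)·D = −24x⁸ − 40x⁶. Remainder: 24x⁷ + 15x⁶ + 28x⁵ + 49x⁴ + 7x³ + 58x² + 42x + 39.
Step 2: lead(24x⁷ + 15x⁶ + 28x⁵ + 49x⁴ + 7x³ + 58x² + 42x + 39) ÷ lead(D) = 24x⁷ ÷ 3x² = 8x⁵. Subtract (8x⁵)·D = 24x⁷ + 40x⁵. Remainder: 15x⁶ − 12x⁵ + 49x⁴ + 7x³ + 58x² + 42x + 39.
Step 3: lead(15x⁶ − 12x⁵ + 49x⁴ + 7x³ + 58x² + 42x + 39) ÷ lead(D) = 15x⁶ ÷ 3x² = 5x⁴. Subtract (5x⁴)·D = 15x⁶ + 25x⁴. Remainder: −12x⁵ + 24x⁴ + 7x³ + 58x² + 42x + 39.
Step 4: lead(−12x⁵ + 24x⁴ + 7x³ + 58x² + 42x + 39) ÷ lead(D) = −12x⁵ ÷ 3x² = −4x³. Subtract (−4x³)·D = −12x⁵ − 20x³. Remainder: 24x⁴ + 27x³ + 58x² + 42x + 39.
Step 5: lead(24x⁴ + 27x³ + 58x² + 42x + 39) ÷ lead(D) = 24x⁴ ÷ 3x² = 8x². Subtract (8x²)·D = 24x⁴ + 40x². Remainder: 27x³ + 18x² + 42x + 39.
Step 6: lead(27x³ + 18x² + 42x + 39) ÷ lead(D) = 27x³ ÷ 3x² = 9x. Subtract (9x)·D = 27x³ + 45x. Remainder: 18x² − 3x + 39.
Step 7: lead(18x² − 3x + 39) ÷ lead(D) = 18x² ÷ 3x² = 6. Subtract (6)·D = 18x² + 30. Remainder: −3x + 9.

R = [-3, 9]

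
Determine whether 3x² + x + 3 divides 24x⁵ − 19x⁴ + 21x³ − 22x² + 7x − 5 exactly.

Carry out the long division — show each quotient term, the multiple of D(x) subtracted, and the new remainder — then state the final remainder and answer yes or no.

R(x) = −8, so D(x) is not a factor of P(x). no

Step 1: lead(24x⁵ − 19x⁴ + 21x³ − 22x² + 7x − 5) ÷ lead(D) = 24x⁵ ÷ 3x² = 8x³. Subtract (8x³)·D = 24x⁵ + 8x⁴ + 24x³. Remainder: −27x⁴ − 3x³ − 22x² + 7x − 5.
Step 2: lead(−27x⁴ − 3x³ − 22x² + 7x − 5) ÷ lead(D) = −27x⁴ ÷ 3x² = −9x². Subtract (−9x²)·D = −27x⁴ − 9x³ − 27x². Remainder: 6x³ + 5x² + 7x − 5.
Step 3: lead(6x³ + 5x² + 7x − 5) ÷ lead(D) = 6x³ ÷ 3x² = 2x. Subtract (2x)·D = 6x³ + 2x² + 6x. Remainder: 3x² + x − 5.
Step 4: lead(3x² + x − 5) ÷ lead(D) = 3x² ÷ 3x² = 1. Subtract (1)·D = 3x² + x + 3. Remainder: −8.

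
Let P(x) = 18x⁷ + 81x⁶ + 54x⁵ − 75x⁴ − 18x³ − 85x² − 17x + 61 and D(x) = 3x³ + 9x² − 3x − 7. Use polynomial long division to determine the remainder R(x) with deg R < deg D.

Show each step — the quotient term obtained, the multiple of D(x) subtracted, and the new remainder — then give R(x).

R(x) = −4x² + 5x − 2

Step 1: lead(18x⁷ + 81x⁶ + 54x⁵ − 75x⁴ − 18x³ − 85x² − 17x + 61) ÷ lead(D) = 18x⁷ ÷ 3x³ = 6x⁴. Subtract (6x⁴)·D = 18x⁷ + 54x⁶ − 18x⁵ − 42x⁴. Remainder: 27x⁶ + 72x⁵ − 33x⁴ − 18x³ − 85x² − 17x + 61.
Step 2: lead(27x⁶ + 72x⁵ − 33x⁴ − 18x³ − 85x² − 17x + 61) ÷ lead(D) = 27x⁶ ÷ 3x³ = 9x³. Subtract (9x³)·D = 27x⁶ + 81x⁵ − 27x⁴ − 63x³. Remainder: −9x⁵ − 6x⁴ + 45x³ − 85x² − 17x + 61.
Step 3: lead(−9x⁵ − 6x⁴ + 45x³ − 85x² − 17x + 61) ÷ lead(D) = −9x⁵ ÷ 3x³ = −3x². Subtract (−3x²)·D = −9x⁵ − 27x⁴ + 9x³ + 21x². Remainder: 21x⁴ + 36x³ − 106x² − 17x + 61.
Step 4: lead(21x⁴ + 36x³ − 106x² − 17x + 61) ÷ lead(D) = 21x⁴ ÷ 3x³ = 7x. Subtract (7x)·D = 21x⁴ + 63x³ − 21x² − 49x. Remainder: −27x³ − 85x² + 32x + 61.
Step 5: lead(−27x³ − 85x² + 32x + 61) ÷ lead(D) = −27x³ ÷ 3x³ = −9. Subtract (−9)·D = −27x³ − 81x² + 27x + 63. Remainder: −4x² + 5x − 2.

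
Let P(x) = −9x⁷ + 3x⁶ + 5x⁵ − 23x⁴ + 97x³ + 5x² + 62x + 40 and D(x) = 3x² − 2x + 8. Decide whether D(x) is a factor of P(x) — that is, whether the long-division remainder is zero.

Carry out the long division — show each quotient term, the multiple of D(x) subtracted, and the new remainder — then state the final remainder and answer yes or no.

R(x) = 0, so D(x) is a factor of P(x). yes

Step 1: lead(−9x⁷ + 3x⁶ + 5x⁵ − 23x⁴ + 97x³ + 5x² + 62x + 40) ÷ lead(D) = −9x⁷ ÷ 3x² = −3x⁵. Subtract (−3x⁵)·D = −9x⁷ + 6x⁶ − 24x⁵. Remainder: −3x⁶ + 29x⁵ − 23x⁴ + 97x³ + 5x² + 62x + 40.
Step 2: lead(−3x⁶ + 29x⁵ − 23x⁴ + 97x³ + 5x² + 62x + 40) ÷ lead(D) = −3x⁶ ÷ 3x² = −x⁴. Subtract (−x⁴)·D = −3x⁶ + 2x⁵ − 8x⁴. Remainder: 27x⁵ − 15x⁴ + 97x³ + 5x² + 62x + 40.
Step 3: lead(27x⁵ − 15x⁴ + 97x³ + 5x² + 62x + 40) ÷ lead(D) = 27x⁵ ÷ 3x² = 9x³. Subtract (9x³)·D = 27x⁵ − 18x⁴ + 72x³. Remainder: 3x⁴ + 25x³ + 5x² + 62x + 40.
Step 4: lead(3x⁴ + 25x³ + 5x² + 62x + 40) ÷ lead(D) = 3x⁴ ÷ 3x² = x². Subtract (x²)·D = 3x⁴ − 2x³ + 8x². Remainder: 27x³ − 3x² + 62x + 40.
Step 5: lead(27x³ − 3x² + 62x + 40) ÷ lead(D) = 27x³ ÷ 3x² = 9x. Subtract (9x)·D = 27x³ − 18x² + 72x. Remainder: 15x² − 10x + 40.
Step 6: lead(15x² − 10x + 40) ÷ lead(D) = 15x² ÷ 3x² = 5. Subtract (5)·D = 15x² − 10x + 40. Remainder: 0.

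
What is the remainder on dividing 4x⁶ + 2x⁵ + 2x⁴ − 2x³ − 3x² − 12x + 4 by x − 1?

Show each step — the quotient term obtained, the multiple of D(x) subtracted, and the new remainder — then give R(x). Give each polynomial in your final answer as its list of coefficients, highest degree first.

Step 1: lead(4x⁶ + 2x⁵ + 2x⁴ − 2x³ − 3x² − 12x + 4) ÷ lead(D) = 4x⁶ ÷ x = 4x⁵. Subtract (4x⁵)·D = 4x⁶ − 4x⁵. Remainder: 6x⁵ + 2x⁴ − 2x³ − 3x² − 12x + 4.
Step 2: lead(6x⁵ + 2x⁴ − 2x³ − 3x² − 12x + 4) ÷ lead(D) = 6x⁵ ÷ x = 6x⁴. Subtract (6x⁴)·D = 6x⁵ − 6x⁴. Remainder: 8x⁴ − 2x³ − 3x² − 12x + 4.
Step 3: lead(8x⁴ − 2x³ − 3x² − 12x + 4) ÷ lead(D) = 8x⁴ ÷ x = 8x³. Subtract (8x³)·D = 8x⁴ − 8x³. Remainder: 6x³ − 3x² − 12x + 4.
Step 4: lead(6x³ − 3x² − 12x + 4) ÷ lead(D) = 6x³ ÷ x = 6x². Subtract (6x²)·D = 6x³ − 6x². Remainder: 3x² − 12x + 4.
Step 5: lead(3x² − 12x + 4) ÷ lead(D) = 3x² ÷ x = 3x. Subtract (3x)·D = 3x² − 3x. Remainder: −9x + 4.
Step 6: lead(−9x + 4) ÷ lead(D) = −9x ÷ x = −9. Subtract (−9)·D = −9x + 9. Remainder: −5.

R = [-5]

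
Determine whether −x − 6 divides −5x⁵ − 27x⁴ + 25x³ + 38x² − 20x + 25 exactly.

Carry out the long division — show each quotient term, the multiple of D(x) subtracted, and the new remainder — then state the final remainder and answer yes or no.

Step 1: lead(−5x⁵ − 27x⁴ + 25x³ + 38x² − 20x + 25) ÷ lead(D) = −5x⁵ ÷ −x = 5x⁴. Subtract (5x⁴)·D = −5x⁵ − 30x⁴. Remainder: 3x⁴ + 25x³ + 38x² − 20x + 25.
Step 2: lead(3x⁴ + 25x³ + 38x² − 20x + 25) ÷ lead(D) = 3x⁴ ÷ −x = −3x³. Subtract (−3x³)·D = 3x⁴ + 18x³. Remainder: 7x³ + 38x² − 20x + 25.
Step 3: lead(7x³ + 38x² − 20x + 25) ÷ lead(D) = 7x³ ÷ −x = −7x². Subtract (−7x²)·D = 7x³ + 42x². Remainder: −4x² − 20x + 25.
Step 4: lead(−4x² − 20x + 25) ÷ lead(D) = −4x² ÷ −x = 4x. Subtract (4x)·D = −4x² − 24x. Remainder: 4x + 25.
Step 5: lead(4x + 25) ÷ lead(D) = 4x ÷ −x = −4. Subtract (−4)·D = 4x + 24. Remainder: 1.

R(x) = 1, so D(x) is not a factor of P(x). no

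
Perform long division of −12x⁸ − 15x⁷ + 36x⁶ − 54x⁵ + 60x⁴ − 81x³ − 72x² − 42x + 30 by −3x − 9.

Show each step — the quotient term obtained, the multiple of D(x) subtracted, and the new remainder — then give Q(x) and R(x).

Step 1: lead(−12x⁸ − 15x⁷ + 36x⁶ − 54x⁵ + 60x⁴ − 81x³ − 72x² − 42x + 30) ÷ lead(D) = −12x⁸ ÷ −3x = 4x⁷. Subtract (4x⁷)·D = −12x⁸ − 36x⁷. Remainder: 21x⁷ + 36x⁶ − 54x⁵ + 60x⁴ − 81x³ − 72x² − 42x + 30.
Step 2: lead(21x⁷ + 36x⁶ − 54x⁵ + 60x⁴ − 81x³ − 72x² − 42x + 30) ÷ lead(D) = 21x⁷ ÷ −3x = −7x⁶. Subtract (−7x⁶)·D = 21x⁷ + 63x⁶. Remainder: −27x⁶ − 54x⁵ + 60x⁴ − 81x³ − 72x² − 42x + 30.
Step 3: lead(−27x⁶ − 54x⁵ + 60x⁴ − 81x³ − 72x² − 42x + 30) ÷ lead(D) = −27x⁶ ÷ −3x = 9x⁵. Subtract (9x⁵)·D = −27x⁶ − 81x⁵. Remainder: 27x⁵ + 60x⁴ − 81x³ − 72x² − 42x + 30.
Step 4: lead(27x⁵ + 60x⁴ − 81x³ − 72x² − 42x + 30) ÷ lead(D) = 27x⁵ ÷ −3x = −9x⁴. Subtract (−9x⁴)·D = 27x⁵ + 81x⁴. Remainder: −21x⁴ − 81x³ − 72x² − 42x + 30.
Step 5: lead(−21x⁴ − 81x³ − 72x² − 42x + 30) ÷ lead(D) = −21x⁴ ÷ −3x = 7x³. Subtract (7x³)·D = −21x⁴ − 63x³. Remainder: −18x³ − 72x² − 42x + 30.
Step 6: lead(−18x³ − 72x² − 42x + 30) ÷ lead(D) = −18x³ ÷ −3x = 6x². Subtract (6x²)·D = −18x³ − 54x². Remainder: −18x² − 42x + 30.
Step 7: lead(−18x² − 42x + 30) ÷ lead(D) = −18x² ÷ −3x = 6x. Subtract (6x)·D = −18x² − 54x. Remainder: 12x + 30.
Step 8: lead(12x + 30) ÷ lead(D) = 12x ÷ −3x = −4. Subtract (−4)·D = 12x + 36. Remainder: −6.

Q(x) = 4x⁷ − 7x⁶ + 9x⁵ − 9x⁴ + 7x³ + 6x² + 6x − 4; R(x) = −6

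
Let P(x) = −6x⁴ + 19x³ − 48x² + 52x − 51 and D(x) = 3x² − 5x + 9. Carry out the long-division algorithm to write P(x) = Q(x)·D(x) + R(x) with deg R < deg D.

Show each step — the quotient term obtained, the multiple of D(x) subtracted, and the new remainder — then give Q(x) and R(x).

Step 1: lead(−6x⁴ + 19x³ − 48x² + 52x − 51) ÷ lead(D) = −6x⁴ ÷ 3x² = −2x². Subtract (−2x²)·D = −6x⁴ + 10x³ − 18x². Remainder: 9x³ − 30x² + 52x − 51.
Step 2: lead(9x³ − 30x² + 52x − 51) ÷ lead(D) = 9x³ ÷ 3x² = 3x. Subtract (3x)·D = 9x³ − 15x² + 27x. Remainder: −15x² + 25x − 51.
Step 3: lead(−15x² + 25x − 51) ÷ lead(D) = −15x² ÷ 3x² = −5. Subtract (−5)·D = −15x² + 25x − 45. Remainder: −6.

Q(x) = −2x² + 3x − 5; R(x) = −6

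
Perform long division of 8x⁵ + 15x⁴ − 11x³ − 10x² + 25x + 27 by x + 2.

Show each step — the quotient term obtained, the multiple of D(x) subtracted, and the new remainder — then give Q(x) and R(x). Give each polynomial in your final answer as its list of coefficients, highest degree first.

Step 1: lead(8x⁵ + 15x⁴ − 11x³ − 10x² + 25x + 27) ÷ lead(D) = 8x⁵ ÷ x = 8x⁴. Subtract (8x⁴)·D = 8x⁵ + 16x⁴. Remainder: −x⁴ − 11x³ − 10x² + 25x + 27.
Step 2: lead(−x⁴ − 11x³ − 10x² + 25x + 27) ÷ lead(D) = −x⁴ ÷ x = −x³. Subtract (−x³)·D = −x⁴ − 2x³. Remainder: −9x³ − 10x² + 25x + 27.
Step 3: lead(−9x³ − 10x² + 25x + 27) ÷ lead(D) = −9x³ ÷ x = −9x². Subtract (−9x²)·D = −9x³ − 18x². Remainder: 8x² + 25x + 27.
Step 4: lead(8x² + 25x + 27) ÷ lead(D) = 8x² ÷ x = 8x. Subtract (8x)·D = 8x² + 16x. Remainder: 9x + 27.
Step 5: lead(9x + 27) ÷ lead(D) = 9x ÷ x = 9. Subtract (9)·D = 9x + 18. Remainder: 9.

Q = [8, -1, -9, 8, 9]; R = [9]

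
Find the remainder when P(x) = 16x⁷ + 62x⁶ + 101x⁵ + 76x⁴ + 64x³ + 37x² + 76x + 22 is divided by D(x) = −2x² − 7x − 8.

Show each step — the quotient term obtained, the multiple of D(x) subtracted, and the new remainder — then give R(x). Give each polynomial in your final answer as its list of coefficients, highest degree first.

Step 1: lead(16x⁷ + 62x⁶ + 101x⁵ + 76x⁴ + 64x³ + 37x² + 76x + 22) ÷ lead(D) = 16x⁷ ÷ −2x² = −8x⁵. Subtract (−8x⁵)·D = 16x⁷ + 56x⁶ + 64x⁵. Remainder: 6x⁶ + 37x⁵ + 76x⁴ + 64x³ + 37x² + 76x + 22.
Step 2: lead(6x⁶ + 37x⁵ + 76x⁴ + 64x³ + 37x² + 76x + 22) ÷ lead(D) = 6x⁶ ÷ −2x² = −3x⁴. Subtract (−3x⁴)·D = 6x⁶ + 21x⁵ + 24x⁴. Remainder: 16x⁵ + 52x⁴ + 64x³ + 37x² + 76x + 22.
Step 3: lead(16x⁵ + 52x⁴ + 64x³ + 37x² + 76x + 22) ÷ lead(D) = 16x⁵ ÷ −2x² = −8x³. Subtract (−8x³)·D = 16x⁵ + 56x⁴ + 64x³. Remainder: −4x⁴ + 37x² + 76x + 22.
Step 4: lead(−4x⁴ + 37x² + 76x + 22) ÷ lead(D) = −4x⁴ ÷ −2x² = 2x². Subtract (2x²)·D = −4x⁴ − 14x³ − 16x². Remainder: 14x³ + 53x² + 76x + 22.
Step 5: lead(14x³ + 53x² + 76x + 22) ÷ lead(D) = 14x³ ÷ −2x² = −7x. Subtract (−7x)·D = 14x³ + 49x² + 56x. Remainder: 4x² + 20x + 22.
Step 6: lead(4x² + 20x + 22) ÷ lead(D) = 4x² ÷ −2x² = −2. Subtract (−2)·D = 4x² + 14x + 16. Remainder: 6x + 6.

R = [6, 6]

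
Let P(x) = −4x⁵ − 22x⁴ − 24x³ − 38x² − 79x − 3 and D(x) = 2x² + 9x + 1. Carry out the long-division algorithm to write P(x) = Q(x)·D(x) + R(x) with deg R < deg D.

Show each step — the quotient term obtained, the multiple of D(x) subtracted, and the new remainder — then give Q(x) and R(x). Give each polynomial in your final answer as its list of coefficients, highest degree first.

Step 1: lead(−4x⁵ − 22x⁴ − 24x³ − 38x² − 79x − 3) ÷ lead(D) = −4x⁵ ÷ 2x² = −2x³. Subtract (−2x³)·D = −4x⁵ − 18x⁴ − 2x³. Remainder: −4x⁴ − 22x³ − 38x² − 79x − 3.
Step 2: lead(−4x⁴ − 22x³ − 38x² − 79x − 3) ÷ lead(D) = −4x⁴ ÷ 2x² = −2x². Subtract (−2x²)·D = −4x⁴ − 18x³ − 2x². Remainder: −4x³ − 36x² − 79x − 3.
Step 3: lead(−4x³ − 36x² − 79x − 3) ÷ lead(D) = −4x³ ÷ 2x² = −2x. Subtract (−2x)·D = −4x³ − 18x² − 2x. Remainder: −18x² − 77x − 3.
Step 4: lead(−18x² − 77x − 3) ÷ lead(D) = −18x² ÷ 2x² = −9. Subtract (−9)·D = −18x² − 81x − 9. Remainder: 4x + 6.

Q = [-2, -2, -2, -9]; R = [4, 6]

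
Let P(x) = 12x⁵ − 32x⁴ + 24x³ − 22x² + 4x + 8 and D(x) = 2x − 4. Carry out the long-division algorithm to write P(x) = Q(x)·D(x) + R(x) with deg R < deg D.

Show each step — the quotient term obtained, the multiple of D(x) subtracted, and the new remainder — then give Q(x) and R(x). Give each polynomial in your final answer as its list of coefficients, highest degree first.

Q = [6, -4, 4, -3, -4]; R = [-8]

Step 1: lead(12x⁵ − 32x⁴ + 24x³ − 22x² + 4x + 8) ÷ lead(D) = 12x⁵ ÷ 2x = 6x⁴. Subtract (6x⁴)·D = 12x⁵ − 24x⁴. Remainder: −8x⁴ + 24x³ − 22x² + 4x + 8.
Step 2: lead(−8x⁴ + 24x³ − 22x² + 4x + 8) ÷ lead(D) = −8x⁴ ÷ 2x = −4x³. Subtract (−4x³)·D = −8x⁴ + 16x³. Remainder: 8x³ − 22x² + 4x + 8.
Step 3: lead(8x³ − 22x² + 4x + 8) ÷ lead(D) = 8x³ ÷ 2x = 4x². Subtract (4x²)·D = 8x³ − 16x². Remainder: −6x² + 4x + 8.
Step 4: lead(−6x² + 4x + 8) ÷ lead(D) = −6x² ÷ 2x = −3x. Subtract (−3x)·D = −6x² + 12x. Remainder: −8x + 8.
Step 5: lead(−8x + 8) ÷ lead(D) = −8x ÷ 2x = −4. Subtract (−4)·D = −8x + 16. Remainder: −8.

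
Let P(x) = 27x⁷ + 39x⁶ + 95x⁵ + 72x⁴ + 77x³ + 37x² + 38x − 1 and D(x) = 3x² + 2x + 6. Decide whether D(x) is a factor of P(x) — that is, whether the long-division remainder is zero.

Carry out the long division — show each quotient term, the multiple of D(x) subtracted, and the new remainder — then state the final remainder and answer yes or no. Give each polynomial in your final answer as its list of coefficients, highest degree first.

Step 1: lead(27x⁷ + 39x⁶ + 95x⁵ + 72x⁴ + 77x³ + 37x² + 38x − 1) ÷ lead(D) = 27x⁷ ÷ 3x² = 9x⁵. Subtract (9x⁵)·D = 27x⁷ + 18x⁶ + 54x⁵. Remainder: 21x⁶ + 41x⁵ + 72x⁴ + 77x³ + 37x² + 38x − 1.
Step 2: lead(21x⁶ + 41x⁵ + 72x⁴ + 77x³ + 37x² + 38x − 1) ÷ lead(D) = 21x⁶ ÷ 3x² = 7x⁴. Subtract (7x⁴)·D = 21x⁶ + 14x⁵ + 42x⁴. Remainder: 27x⁵ + 30x⁴ + 77x³ + 37x² + 38x − 1.
Step 3: lead(27x⁵ + 30x⁴ + 77x³ + 37x² + 38x − 1) ÷ lead(D) = 27x⁵ ÷ 3x² = 9x³. Subtract (9x³)·D = 27x⁵ + 18x⁴ + 54x³. Remainder: 12x⁴ + 23x³ + 37x² + 38x − 1.
Step 4: lead(12x⁴ + 23x³ + 37x² + 38x − 1) ÷ lead(D) = 12x⁴ ÷ 3x² = 4x². Subtract (4x²)·D = 12x⁴ + 8x³ + 24x². Remainder: 15x³ + 13x² + 38x − 1.
Step 5: lead(15x³ + 13x² + 38x − 1) ÷ lead(D) = 15x³ ÷ 3x² = 5x. Subtract (5x)·D = 15x³ + 10x² + 30x. Remainder: 3x² + 8x − 1.
Step 6: lead(3x² + 8x − 1) ÷ lead(D) = 3x² ÷ 3x² = 1. Subtract (1)·D = 3x² + 2x + 6. Remainder: 6x − 7.

R = [6, -7], so D(x) is not a factor of P(x). no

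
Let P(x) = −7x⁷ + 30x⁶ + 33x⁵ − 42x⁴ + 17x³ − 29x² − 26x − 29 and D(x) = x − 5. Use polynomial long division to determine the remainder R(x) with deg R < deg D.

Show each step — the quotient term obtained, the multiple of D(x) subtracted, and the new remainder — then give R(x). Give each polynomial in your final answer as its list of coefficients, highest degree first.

R = [-9]

Step 1: lead(−7x⁷ + 30x⁶ + 33x⁵ − 42x⁴ + 17x³ − 29x² − 26x − 29) ÷ lead(D) = −7x⁷ ÷ x = −7x⁶. Subtract (−7x⁶)·D = −7x⁷ + 35x⁶. Remainder: −5x⁶ + 33x⁵ − 42x⁴ + 17x³ − 29x² − 26x − 29.
Step 2: lead(−5x⁶ + 33x⁵ − 42x⁴ + 17x³ − 29x² − 26x − 29) ÷ lead(D) = −5x⁶ ÷ x = −5x⁵. Subtract (−5x⁵)·D = −5x⁶ + 25x⁵. Remainder: 8x⁵ − 42x⁴ + 17x³ − 29x² − 26x − 29.
Step 3: lead(8x⁵ − 42x⁴ + 17x³ − 29x² − 26x − 29) ÷ lead(D) = 8x⁵ ÷ x = 8x⁴. Subtract (8x⁴)·D = 8x⁵ − 40x⁴. Remainder: −2x⁴ + 17x³ − 29x² − 26x − 29.
Step 4: lead(−2x⁴ + 17x³ − 29x² − 26x − 29) ÷ lead(D) = −2x⁴ ÷ x = −2x³. Subtract (−2x³)·D = −2x⁴ + 10x³. Remainder: 7x³ − 29x² − 26x − 29.
Step 5: lead(7x³ − 29x² − 26x − 29) ÷ lead(D) = 7x³ ÷ x = 7x². Subtract (7x²)·D = 7x³ − 35x². Remainder: 6x² − 26x − 29.
Step 6: lead(6x² − 26x − 29) ÷ lead(D) = 6x² ÷ x = 6x. Subtract (6x)·D = 6x² − 30x. Remainder: 4x − 29.
Step 7: lead(4x − 29) ÷ lead(D) = 4x ÷ x = 4. Subtract (4)·D = 4x − 20. Remainder: −9.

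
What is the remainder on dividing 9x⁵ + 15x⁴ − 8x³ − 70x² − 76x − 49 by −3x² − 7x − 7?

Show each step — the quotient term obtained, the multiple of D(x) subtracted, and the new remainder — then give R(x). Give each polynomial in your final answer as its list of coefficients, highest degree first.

Step 1: lead(9x⁵ + 15x⁴ − 8x³ − 70x² − 76x − 49) ÷ lead(D) = 9x⁵ ÷ −3x² = −3x³. Subtract (−3x³)·D = 9x⁵ + 21x⁴ + 21x³. Remainder: −6x⁴ − 29x³ − 70x² − 76x − 49.
Step 2: lead(−6x⁴ − 29x³ − 70x² − 76x − 49) ÷ lead(D) = −6x⁴ ÷ −3x² = 2x². Subtract (2x²)·D = −6x⁴ − 14x³ − 14x². Remainder: −15x³ − 56x² − 76x − 49.
Step 3: lead(−15x³ − 56x² − 76x − 49) ÷ lead(D) = −15x³ ÷ −3x² = 5x. Subtract (5x)·D = −15x³ − 35x² − 35x. Remainder: −21x² − 41x − 49.
Step 4: lead(−21x² − 41x − 49) ÷ lead(D) = −21x² ÷ −3x² = 7. Subtract (7)·D = −21x² − 49x − 49. Remainder: 8x.

R = [8, 0]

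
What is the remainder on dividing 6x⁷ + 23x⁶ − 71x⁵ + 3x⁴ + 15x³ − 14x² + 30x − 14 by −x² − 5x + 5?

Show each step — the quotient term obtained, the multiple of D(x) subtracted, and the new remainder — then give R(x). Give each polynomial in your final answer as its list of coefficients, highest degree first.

Step 1: lead(6x⁷ + 23x⁶ − 71x⁵ + 3x⁴ + 15x³ − 14x² + 30x − 14) ÷ lead(D) = 6x⁷ ÷ −x² = −6x⁵. Subtract (−6x⁵)·D = 6x⁷ + 30x⁶ − 30x⁵. Remainder: −7x⁶ − 41x⁵ + 3x⁴ + 15x³ − 14x² + 30x − 14.
Step 2: lead(−7x⁶ − 41x⁵ + 3x⁴ + 15x³ − 14x² + 30x − 14) ÷ lead(D) = −7x⁶ ÷ −x² = 7x⁴. Subtract (7x⁴)·D = −7x⁶ − 35x⁵ + 35x⁴. Remainder: −6x⁵ − 32x⁴ + 15x³ − 14x² + 30x − 14.
Step 3: lead(−6x⁵ − 32x⁴ + 15x³ − 14x² + 30x − 14) ÷ lead(D) = −6x⁵ ÷ −x² = 6x³. Subtract (6x³)·D = −6x⁵ − 30x⁴ + 30x³. Remainder: −2x⁴ − 15x³ − 14x² + 30x − 14.
Step 4: lead(−2x⁴ − 15x³ − 14x² + 30x − 14) ÷ lead(D) = −2x⁴ ÷ −x² = 2x². Subtract (2x²)·D = −2x⁴ − 10x³ + 10x². Remainder: −5x³ − 24x² + 30x − 14.
Step 5: lead(−5x³ − 24x² + 30x − 14) ÷ lead(D) = −5x³ ÷ −x² = 5x. Subtract (5x)·D = −5x³ − 25x² + 25x. Remainder: x² + 5x − 14.
Step 6: lead(x² + 5x − 14) ÷ lead(D) = x² ÷ −x² = −1. Subtract (−1)·D = x² + 5x − 5. Remainder: −9.

R = [-9]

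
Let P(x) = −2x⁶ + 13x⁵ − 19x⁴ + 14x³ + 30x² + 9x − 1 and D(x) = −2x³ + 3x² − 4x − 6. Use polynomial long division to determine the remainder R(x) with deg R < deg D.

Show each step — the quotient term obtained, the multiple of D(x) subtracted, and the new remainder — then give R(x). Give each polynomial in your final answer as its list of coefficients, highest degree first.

Step 1: lead(−2x⁶ + 13x⁵ − 19x⁴ + 14x³ + 30x² + 9x − 1) ÷ lead(D) = −2x⁶ ÷ −2x³ = x³. Subtract (x³)·D = −2x⁶ + 3x⁵ − 4x⁴ − 6x³. Remainder: 10x⁵ − 15x⁴ + 20x³ + 30x² + 9x − 1.
Step 2: lead(10x⁵ − 15x⁴ + 20x³ + 30x² + 9x − 1) ÷ lead(D) = 10x⁵ ÷ −2x³ = −5x². Subtract (−5x²)·D = 10x⁵ − 15x⁴ + 20x³ + 30x². Remainder: 9x − 1.

R = [9, -1]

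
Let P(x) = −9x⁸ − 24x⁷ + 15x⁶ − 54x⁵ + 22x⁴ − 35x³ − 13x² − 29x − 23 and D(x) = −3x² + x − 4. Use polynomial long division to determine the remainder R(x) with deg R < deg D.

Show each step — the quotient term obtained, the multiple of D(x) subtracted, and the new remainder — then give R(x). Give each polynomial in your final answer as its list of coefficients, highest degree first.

R = [-5, -7]

Step 1: lead(−9x⁸ − 24x⁷ + 15x⁶ − 54x⁵ + 22x⁴ − 35x³ − 13x² − 29x − 23) ÷ lead(D) = −9x⁸ ÷ −3x² = 3x⁶. Subtract (3x⁶)·D = −9x⁸ + 3x⁷ − 12x⁶. Remainder: −27x⁷ + 27x⁶ − 54x⁵ + 22x⁴ − 35x³ − 13x² − 29x − 23.
Step 2: lead(−27x⁷ + 27x⁶ − 54x⁵ + 22x⁴ − 35x³ − 13x² − 29x − 23) ÷ lead(D) = −27x⁷ ÷ −3x² = 9x⁵. Subtract (9x⁵)·D = −27x⁷ + 9x⁶ − 36x⁵. Remainder: 18x⁶ − 18x⁵ + 22x⁴ − 35x³ − 13x² − 29x − 23.
Step 3: lead(18x⁶ − 18x⁵ + 22x⁴ − 35x³ − 13x² − 29x − 23) ÷ lead(D) = 18x⁶ ÷ −3x² = −6x⁴. Subtract (−6x⁴)·D = 18x⁶ − 6x⁵ + 24x⁴. Remainder: −12x⁵ − 2x⁴ − 35x³ − 13x² − 29x − 23.
Step 4: lead(−12x⁵ − 2x⁴ − 35x³ − 13x² − 29x − 23) ÷ lead(D) = −12x⁵ ÷ −3x² = 4x³. Subtract (4x³)·D = −12x⁵ + 4x⁴ − 16x³. Remainder: −6x⁴ − 19x³ − 13x² − 29x − 23.
Step 5: lead(−6x⁴ − 19x³ − 13x² − 29x − 23) ÷ lead(D) = −6x⁴ ÷ −3x² = 2x². Subtract (2x²)·D = −6x⁴ + 2x³ − 8x². Remainder: −21x³ − 5x² − 29x − 23.
Step 6: lead(−21x³ − 5x² − 29x − 23) ÷ lead(D) = −21x³ ÷ −3x² = 7x. Subtract (7x)·D = −21x³ + 7x² − 28x. Remainder: −12x² − x − 23.
Step 7: lead(−12x² − x − 23) ÷ lead(D) = −12x² ÷ −3x² = 4. Subtract (4)·D = −12x² + 4x − 16. Remainder: −5x − 7.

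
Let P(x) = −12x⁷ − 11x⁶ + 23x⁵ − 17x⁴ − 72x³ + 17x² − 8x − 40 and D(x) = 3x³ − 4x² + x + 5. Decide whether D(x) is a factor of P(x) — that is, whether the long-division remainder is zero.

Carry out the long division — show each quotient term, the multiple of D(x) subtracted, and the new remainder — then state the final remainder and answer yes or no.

Step 1: lead(−12x⁷ − 11x⁶ + 23x⁵ − 17x⁴ − 72x³ + 17x² − 8x − 40) ÷ lead(D) = −12x⁷ ÷ 3x³ = −4x⁴. Subtract (−4x⁴)·D = −12x⁷ + 16x⁶ − 4x⁵ − 20x⁴. Remainder: −27x⁶ + 27x⁵ + 3x⁴ − 72x³ + 17x² − 8x − 40.
Step 2: lead(−27x⁶ + 27x⁵ + 3x⁴ − 72x³ + 17x² − 8x − 40) ÷ lead(D) = −27x⁶ ÷ 3x³ = −9x³. Subtract (−9x³)·D = −27x⁶ + 36x⁵ − 9x⁴ − 45x³. Remainder: −9x⁵ + 12x⁴ − 27x³ + 17x² − 8x − 40.
Step 3: lead(−9x⁵ + 12x⁴ − 27x³ + 17x² − 8x − 40) ÷ lead(D) = −9x⁵ ÷ 3x³ = −3x². Subtract (−3x²)·D = −9x⁵ + 12x⁴ − 3x³ − 15x². Remainder: −24x³ + 32x² − 8x − 40.
Step 4: lead(−24x³ + 32x² − 8x − 40) ÷ lead(D) = −24x³ ÷ 3x³ = −8. Subtract (−8)·D = −24x³ + 32x² − 8x − 40. Remainder: 0.

R(x) = 0, so D(x) is a factor of P(x). yes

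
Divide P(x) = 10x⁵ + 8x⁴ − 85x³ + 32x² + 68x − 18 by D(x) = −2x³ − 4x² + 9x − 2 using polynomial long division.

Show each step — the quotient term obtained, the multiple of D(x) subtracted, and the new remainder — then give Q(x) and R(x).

Step 1: lead(10x⁵ + 8x⁴ − 85x³ + 32x² + 68x − 18) ÷ lead(D) = 10x⁵ ÷ −2x³ = −5x². Subtract (−5x²)·D = 10x⁵ + 20x⁴ − 45x³ + 10x². Remainder: −12x⁴ − 40x³ + 22x² + 68x − 18.
Step 2: lead(−12x⁴ − 40x³ + 22x² + 68x − 18) ÷ lead(D) = −12x⁴ ÷ −2x³ = 6x. Subtract (6x)·D = −12x⁴ − 24x³ + 54x² − 12x. Remainder: −16x³ − 32x² + 80x − 18.
Step 3: lead(−16x³ − 32x² + 80x − 18) ÷ lead(D) = −16x³ ÷ −2x³ = 8. Subtract (8)·D = −16x³ − 32x² + 72x − 16. Remainder: 8x − 2.

Q(x) = −5x² + 6x + 8; R(x) = 8x − 2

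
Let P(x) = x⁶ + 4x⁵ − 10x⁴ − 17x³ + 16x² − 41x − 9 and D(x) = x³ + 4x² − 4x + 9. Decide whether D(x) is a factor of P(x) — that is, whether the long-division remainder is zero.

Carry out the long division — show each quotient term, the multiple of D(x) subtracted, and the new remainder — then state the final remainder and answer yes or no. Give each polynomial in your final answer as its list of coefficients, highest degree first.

R = [5, 9], so D(x) is not a factor of P(x). no

Step 1: lead(x⁶ + 4x⁵ − 10x⁴ − 17x³ + 16x² − 41x − 9) ÷ lead(D) = x⁶ ÷ x³ = x³. Subtract (x³)·D = x⁶ + 4x⁵ − 4x⁴ + 9x³. Remainder: −6x⁴ − 26x³ + 16x² − 41x − 9.
Step 2: lead(−6x⁴ − 26x³ + 16x² − 41x − 9) ÷ lead(D) = −6x⁴ ÷ x³ = −6x. Subtract (−6x)·D = −6x⁴ − 24x³ + 24x² − 54x. Remainder: −2x³ − 8x² + 13x − 9.
Step 3: lead(−2x³ − 8x² + 13x − 9) ÷ lead(D) = −2x³ ÷ x³ = −2. Subtract (−2)·D = −2x³ − 8x² + 8x − 18. Remainder: 5x + 9.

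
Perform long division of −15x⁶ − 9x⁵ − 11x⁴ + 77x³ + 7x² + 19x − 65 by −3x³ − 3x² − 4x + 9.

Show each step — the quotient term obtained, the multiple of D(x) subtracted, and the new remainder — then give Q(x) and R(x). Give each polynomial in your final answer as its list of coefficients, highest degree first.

Q = [5, -2, -1, -7]; R = [-2]

Step 1: lead(−15x⁶ − 9x⁵ − 11x⁴ + 77x³ + 7x² + 19x − 65) ÷ lead(D) = −15x⁶ ÷ −3x³ = 5x³. Subtract (5x³)·D = −15x⁶ − 15x⁵ − 20x⁴ + 45x³. Remainder: 6x⁵ + 9x⁴ + 32x³ + 7x² + 19x − 65.
Step 2: lead(6x⁵ + 9x⁴ + 32x³ + 7x² + 19x − 65) ÷ lead(D) = 6x⁵ ÷ −3x³ = −2x². Subtract (−2x²)·D = 6x⁵ + 6x⁴ + 8x³ − 18x². Remainder: 3x⁴ + 24x³ + 25x² + 19x − 65.
Step 3: lead(3x⁴ + 24x³ + 25x² + 19x − 65) ÷ lead(D) = 3x⁴ ÷ −3x³ = −x. Subtract (−x)·D = 3x⁴ + 3x³ + 4x² − 9x. Remainder: 21x³ + 21x² + 28x − 65.
Step 4: lead(21x³ + 21x² + 28x − 65) ÷ lead(D) = 21x³ ÷ −3x³ = −7. Subtract (−7)·D = 21x³ + 21x² + 28x − 63. Remainder: −2.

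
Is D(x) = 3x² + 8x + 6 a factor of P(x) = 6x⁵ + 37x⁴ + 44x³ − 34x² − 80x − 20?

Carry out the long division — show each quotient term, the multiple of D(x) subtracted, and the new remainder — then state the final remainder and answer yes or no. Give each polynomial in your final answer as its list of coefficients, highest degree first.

R = [4], so D(x) is not a factor of P(x). no

Step 1: lead(6x⁵ + 37x⁴ + 44x³ − 34x² − 80x − 20) ÷ lead(D) = 6x⁵ ÷ 3x² = 2x³. Subtract (2x³)·D = 6x⁵ + 16x⁴ + 12x³. Remainder: 21x⁴ + 32x³ − 34x² − 80x − 20.
Step 2: lead(21x⁴ + 32x³ − 34x² − 80x − 20) ÷ lead(D) = 21x⁴ ÷ 3x² = 7x². Subtract (7x²)·D = 21x⁴ + 56x³ + 42x². Remainder: −24x³ − 76x² − 80x − 20.
Step 3: lead(−24x³ − 76x² − 80x − 20) ÷ lead(D) = −24x³ ÷ 3x² = −8x. Subtract (−8x)·D = −24x³ − 64x² − 48x. Remainder: −12x² − 32x − 20.
Step 4: lead(−12x² − 32x − 20) ÷ lead(D) = −12x² ÷ 3x² = −4. Subtract (−4)·D = −12x² − 32x − 24. Remainder: 4.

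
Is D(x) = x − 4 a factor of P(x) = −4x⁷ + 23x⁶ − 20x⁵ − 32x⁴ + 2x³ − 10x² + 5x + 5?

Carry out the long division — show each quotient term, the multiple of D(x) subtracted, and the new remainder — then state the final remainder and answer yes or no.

R(x) = −7, so D(x) is not a factor of P(x). no

Step 1: lead(−4x⁷ + 23x⁶ − 20x⁵ − 32x⁴ + 2x³ − 10x² + 5x + 5) ÷ lead(D) = −4x⁷ ÷ x = −4x⁶. Subtract (−4x⁶)·D = −4x⁷ + 16x⁶. Remainder: 7x⁶ − 20x⁵ − 32x⁴ + 2x³ − 10x² + 5x + 5.
Step 2: lead(7x⁶ − 20x⁵ − 32x⁴ + 2x³ − 10x² + 5x + 5) ÷ lead(D) = 7x⁶ ÷ x = 7x⁵. Subtract (7x⁵)·D = 7x⁶ − 28x⁵. Remainder: 8x⁵ − 32x⁴ + 2x³ − 10x² + 5x + 5.
Step 3: lead(8x⁵ − 32x⁴ + 2x³ − 10x² + 5x + 5) ÷ lead(D) = 8x⁵ ÷ x = 8x⁴. Subtract (8x⁴)·D = 8x⁵ − 32x⁴. Remainder: 2x³ − 10x² + 5x + 5.
Step 4: lead(2x³ − 10x² + 5x + 5) ÷ lead(D) = 2x³ ÷ x = 2x². Subtract (2x²)·D = 2x³ − 8x². Remainder: −2x² + 5x + 5.
Step 5: lead(−2x² + 5x + 5) ÷ lead(D) = −2x² ÷ x = −2x. Subtract (−2x)·D = −2x² + 8x. Remainder: −3x + 5.
Step 6: lead(−3x + 5) ÷ lead(D) = −3x ÷ x = −3. Subtract (−3)·D = −3x + 12. Remainder: −7.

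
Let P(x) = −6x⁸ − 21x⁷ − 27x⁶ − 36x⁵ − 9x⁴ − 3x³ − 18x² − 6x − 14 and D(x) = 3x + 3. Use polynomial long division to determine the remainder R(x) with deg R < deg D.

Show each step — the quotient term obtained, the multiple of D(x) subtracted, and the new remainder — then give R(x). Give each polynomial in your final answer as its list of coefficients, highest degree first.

R = [-8]

Step 1: lead(−6x⁸ − 21x⁷ − 27x⁶ − 36x⁵ − 9x⁴ − 3x³ − 18x² − 6x − 14) ÷ lead(D) = −6x⁸ ÷ 3x = −2x⁷. Subtract (−2x⁷)·D = −6x⁸ − 6x⁷. Remainder: −15x⁷ − 27x⁶ − 36x⁵ − 9x⁴ − 3x³ − 18x² − 6x − 14.
Step 2: lead(−15x⁷ − 27x⁶ − 36x⁵ − 9x⁴ − 3x³ − 18x² − 6x − 14) ÷ lead(D) = −15x⁷ ÷ 3x = −5x⁶. Subtract (−5x⁶)·D = −15x⁷ − 15x⁶. Remainder: −12x⁶ − 36x⁵ − 9x⁴ − 3x³ − 18x² − 6x − 14.
Step 3: lead(−12x⁶ − 36x⁵ − 9x⁴ − 3x³ − 18x² − 6x − 14) ÷ lead(D) = −12x⁶ ÷ 3x = −4x⁵. Subtract (−4x⁵)·D = −12x⁶ − 12x⁵. Remainder: −24x⁵ − 9x⁴ − 3x³ − 18x² − 6x − 14.
Step 4: lead(−24x⁵ − 9x⁴ − 3x³ − 18x² − 6x − 14) ÷ lead(D) = −24x⁵ ÷ 3x = −8x⁴. Subtract (−8x⁴)·D = −24x⁵ − 24x⁴. Remainder: 15x⁴ − 3x³ − 18x² − 6x − 14.
Step 5: lead(15x⁴ − 3x³ − 18x² − 6x − 14) ÷ lead(D) = 15x⁴ ÷ 3x = 5x³. Subtract (5x³)·D = 15x⁴ + 15x³. Remainder: −18x³ − 18x² − 6x − 14.
Step 6: lead(−18x³ − 18x² − 6x − 14) ÷ lead(D) = −18x³ ÷ 3x = −6x². Subtract (−6x²)·D = −18x³ − 18x². Remainder: −6x − 14.
Step 7: lead(−6x − 14) ÷ lead(D) = −6x ÷ 3x = −2. Subtract (−2)·D = −6x − 6. Remainder: −8.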